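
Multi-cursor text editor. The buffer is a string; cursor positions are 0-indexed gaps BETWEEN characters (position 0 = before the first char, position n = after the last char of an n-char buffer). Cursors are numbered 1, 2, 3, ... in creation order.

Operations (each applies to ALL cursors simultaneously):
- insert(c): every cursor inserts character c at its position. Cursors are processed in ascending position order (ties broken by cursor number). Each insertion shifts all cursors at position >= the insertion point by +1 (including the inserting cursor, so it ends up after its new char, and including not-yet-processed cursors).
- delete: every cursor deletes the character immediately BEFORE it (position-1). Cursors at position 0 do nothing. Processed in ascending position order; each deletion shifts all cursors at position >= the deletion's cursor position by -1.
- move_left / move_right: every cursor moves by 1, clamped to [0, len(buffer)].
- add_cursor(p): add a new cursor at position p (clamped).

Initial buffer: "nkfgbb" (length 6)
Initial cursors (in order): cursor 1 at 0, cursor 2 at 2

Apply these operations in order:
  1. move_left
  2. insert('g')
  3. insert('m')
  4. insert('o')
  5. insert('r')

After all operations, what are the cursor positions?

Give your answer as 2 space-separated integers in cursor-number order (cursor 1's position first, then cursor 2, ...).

After op 1 (move_left): buffer="nkfgbb" (len 6), cursors c1@0 c2@1, authorship ......
After op 2 (insert('g')): buffer="gngkfgbb" (len 8), cursors c1@1 c2@3, authorship 1.2.....
After op 3 (insert('m')): buffer="gmngmkfgbb" (len 10), cursors c1@2 c2@5, authorship 11.22.....
After op 4 (insert('o')): buffer="gmongmokfgbb" (len 12), cursors c1@3 c2@7, authorship 111.222.....
After op 5 (insert('r')): buffer="gmorngmorkfgbb" (len 14), cursors c1@4 c2@9, authorship 1111.2222.....

Answer: 4 9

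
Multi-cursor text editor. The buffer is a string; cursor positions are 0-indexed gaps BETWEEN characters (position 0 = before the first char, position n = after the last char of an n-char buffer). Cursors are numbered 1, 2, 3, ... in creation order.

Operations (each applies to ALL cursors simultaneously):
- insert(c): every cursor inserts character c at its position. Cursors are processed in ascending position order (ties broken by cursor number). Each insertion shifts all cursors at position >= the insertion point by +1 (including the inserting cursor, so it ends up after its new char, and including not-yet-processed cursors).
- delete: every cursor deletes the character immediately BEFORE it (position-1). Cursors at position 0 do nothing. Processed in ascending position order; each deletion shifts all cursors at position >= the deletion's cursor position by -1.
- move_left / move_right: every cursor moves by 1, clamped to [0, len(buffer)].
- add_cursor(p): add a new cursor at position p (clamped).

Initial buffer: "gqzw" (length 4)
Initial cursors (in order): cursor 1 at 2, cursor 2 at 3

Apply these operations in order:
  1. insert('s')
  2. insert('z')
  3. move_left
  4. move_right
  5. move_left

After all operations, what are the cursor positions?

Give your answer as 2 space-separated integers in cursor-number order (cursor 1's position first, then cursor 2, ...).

After op 1 (insert('s')): buffer="gqszsw" (len 6), cursors c1@3 c2@5, authorship ..1.2.
After op 2 (insert('z')): buffer="gqszzszw" (len 8), cursors c1@4 c2@7, authorship ..11.22.
After op 3 (move_left): buffer="gqszzszw" (len 8), cursors c1@3 c2@6, authorship ..11.22.
After op 4 (move_right): buffer="gqszzszw" (len 8), cursors c1@4 c2@7, authorship ..11.22.
After op 5 (move_left): buffer="gqszzszw" (len 8), cursors c1@3 c2@6, authorship ..11.22.

Answer: 3 6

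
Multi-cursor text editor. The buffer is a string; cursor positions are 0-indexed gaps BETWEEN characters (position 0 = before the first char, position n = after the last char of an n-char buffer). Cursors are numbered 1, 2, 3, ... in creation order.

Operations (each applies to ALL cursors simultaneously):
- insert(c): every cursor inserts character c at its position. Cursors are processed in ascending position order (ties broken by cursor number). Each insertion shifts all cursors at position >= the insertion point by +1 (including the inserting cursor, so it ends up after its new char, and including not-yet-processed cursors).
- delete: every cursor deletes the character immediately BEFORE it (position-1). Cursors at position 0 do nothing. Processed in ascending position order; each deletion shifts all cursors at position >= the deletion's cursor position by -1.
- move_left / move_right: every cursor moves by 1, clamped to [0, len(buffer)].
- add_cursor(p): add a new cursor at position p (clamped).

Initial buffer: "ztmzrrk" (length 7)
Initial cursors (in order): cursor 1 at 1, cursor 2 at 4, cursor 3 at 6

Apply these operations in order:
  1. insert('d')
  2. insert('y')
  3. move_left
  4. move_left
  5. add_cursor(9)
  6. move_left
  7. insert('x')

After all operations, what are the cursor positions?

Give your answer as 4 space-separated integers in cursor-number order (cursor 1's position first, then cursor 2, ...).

After op 1 (insert('d')): buffer="zdtmzdrrdk" (len 10), cursors c1@2 c2@6 c3@9, authorship .1...2..3.
After op 2 (insert('y')): buffer="zdytmzdyrrdyk" (len 13), cursors c1@3 c2@8 c3@12, authorship .11...22..33.
After op 3 (move_left): buffer="zdytmzdyrrdyk" (len 13), cursors c1@2 c2@7 c3@11, authorship .11...22..33.
After op 4 (move_left): buffer="zdytmzdyrrdyk" (len 13), cursors c1@1 c2@6 c3@10, authorship .11...22..33.
After op 5 (add_cursor(9)): buffer="zdytmzdyrrdyk" (len 13), cursors c1@1 c2@6 c4@9 c3@10, authorship .11...22..33.
After op 6 (move_left): buffer="zdytmzdyrrdyk" (len 13), cursors c1@0 c2@5 c4@8 c3@9, authorship .11...22..33.
After op 7 (insert('x')): buffer="xzdytmxzdyxrxrdyk" (len 17), cursors c1@1 c2@7 c4@11 c3@13, authorship 1.11..2.224.3.33.

Answer: 1 7 13 11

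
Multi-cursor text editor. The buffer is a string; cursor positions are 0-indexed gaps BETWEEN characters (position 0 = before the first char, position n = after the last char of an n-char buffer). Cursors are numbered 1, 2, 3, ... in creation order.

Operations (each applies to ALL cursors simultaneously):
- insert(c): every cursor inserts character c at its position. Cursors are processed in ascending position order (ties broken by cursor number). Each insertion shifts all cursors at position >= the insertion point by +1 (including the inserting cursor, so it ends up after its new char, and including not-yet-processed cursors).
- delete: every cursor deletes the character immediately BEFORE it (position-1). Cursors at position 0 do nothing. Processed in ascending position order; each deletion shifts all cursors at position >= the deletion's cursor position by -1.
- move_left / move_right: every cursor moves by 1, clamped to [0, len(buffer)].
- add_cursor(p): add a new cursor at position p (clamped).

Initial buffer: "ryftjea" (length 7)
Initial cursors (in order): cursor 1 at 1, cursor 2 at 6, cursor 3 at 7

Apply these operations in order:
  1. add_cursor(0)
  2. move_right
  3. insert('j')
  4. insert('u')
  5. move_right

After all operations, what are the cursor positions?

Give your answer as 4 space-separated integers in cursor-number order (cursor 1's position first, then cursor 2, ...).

Answer: 7 15 15 4

Derivation:
After op 1 (add_cursor(0)): buffer="ryftjea" (len 7), cursors c4@0 c1@1 c2@6 c3@7, authorship .......
After op 2 (move_right): buffer="ryftjea" (len 7), cursors c4@1 c1@2 c2@7 c3@7, authorship .......
After op 3 (insert('j')): buffer="rjyjftjeajj" (len 11), cursors c4@2 c1@4 c2@11 c3@11, authorship .4.1.....23
After op 4 (insert('u')): buffer="rjuyjuftjeajjuu" (len 15), cursors c4@3 c1@6 c2@15 c3@15, authorship .44.11.....2323
After op 5 (move_right): buffer="rjuyjuftjeajjuu" (len 15), cursors c4@4 c1@7 c2@15 c3@15, authorship .44.11.....2323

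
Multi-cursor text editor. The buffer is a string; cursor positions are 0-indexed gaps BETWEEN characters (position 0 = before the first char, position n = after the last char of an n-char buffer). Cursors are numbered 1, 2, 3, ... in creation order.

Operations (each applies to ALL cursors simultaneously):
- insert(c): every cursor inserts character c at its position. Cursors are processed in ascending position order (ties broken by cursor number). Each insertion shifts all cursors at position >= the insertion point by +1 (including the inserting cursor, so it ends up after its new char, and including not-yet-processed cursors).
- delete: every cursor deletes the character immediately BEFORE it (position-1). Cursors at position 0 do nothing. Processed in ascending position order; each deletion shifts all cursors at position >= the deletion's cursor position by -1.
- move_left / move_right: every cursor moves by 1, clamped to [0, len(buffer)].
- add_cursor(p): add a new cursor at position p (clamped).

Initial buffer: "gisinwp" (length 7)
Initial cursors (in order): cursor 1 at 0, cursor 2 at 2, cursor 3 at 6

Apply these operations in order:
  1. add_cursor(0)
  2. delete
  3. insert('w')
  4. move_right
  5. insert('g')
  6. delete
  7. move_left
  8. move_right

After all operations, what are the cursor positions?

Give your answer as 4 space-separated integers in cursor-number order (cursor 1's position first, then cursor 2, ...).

After op 1 (add_cursor(0)): buffer="gisinwp" (len 7), cursors c1@0 c4@0 c2@2 c3@6, authorship .......
After op 2 (delete): buffer="gsinp" (len 5), cursors c1@0 c4@0 c2@1 c3@4, authorship .....
After op 3 (insert('w')): buffer="wwgwsinwp" (len 9), cursors c1@2 c4@2 c2@4 c3@8, authorship 14.2...3.
After op 4 (move_right): buffer="wwgwsinwp" (len 9), cursors c1@3 c4@3 c2@5 c3@9, authorship 14.2...3.
After op 5 (insert('g')): buffer="wwgggwsginwpg" (len 13), cursors c1@5 c4@5 c2@8 c3@13, authorship 14.142.2..3.3
After op 6 (delete): buffer="wwgwsinwp" (len 9), cursors c1@3 c4@3 c2@5 c3@9, authorship 14.2...3.
After op 7 (move_left): buffer="wwgwsinwp" (len 9), cursors c1@2 c4@2 c2@4 c3@8, authorship 14.2...3.
After op 8 (move_right): buffer="wwgwsinwp" (len 9), cursors c1@3 c4@3 c2@5 c3@9, authorship 14.2...3.

Answer: 3 5 9 3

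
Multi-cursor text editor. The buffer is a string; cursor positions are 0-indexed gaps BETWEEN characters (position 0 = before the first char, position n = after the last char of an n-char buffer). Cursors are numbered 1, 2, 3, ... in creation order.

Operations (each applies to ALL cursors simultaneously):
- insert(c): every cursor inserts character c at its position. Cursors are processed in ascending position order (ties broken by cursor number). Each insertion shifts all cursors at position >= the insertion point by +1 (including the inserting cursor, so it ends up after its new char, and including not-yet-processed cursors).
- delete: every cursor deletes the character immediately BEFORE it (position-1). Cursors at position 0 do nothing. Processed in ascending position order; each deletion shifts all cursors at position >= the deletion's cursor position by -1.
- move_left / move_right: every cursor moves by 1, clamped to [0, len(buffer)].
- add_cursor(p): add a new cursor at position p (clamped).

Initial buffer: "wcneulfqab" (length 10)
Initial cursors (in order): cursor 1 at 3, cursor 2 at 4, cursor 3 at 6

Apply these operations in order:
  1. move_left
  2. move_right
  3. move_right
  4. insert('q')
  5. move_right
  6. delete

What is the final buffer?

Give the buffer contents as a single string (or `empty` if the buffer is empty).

After op 1 (move_left): buffer="wcneulfqab" (len 10), cursors c1@2 c2@3 c3@5, authorship ..........
After op 2 (move_right): buffer="wcneulfqab" (len 10), cursors c1@3 c2@4 c3@6, authorship ..........
After op 3 (move_right): buffer="wcneulfqab" (len 10), cursors c1@4 c2@5 c3@7, authorship ..........
After op 4 (insert('q')): buffer="wcnequqlfqqab" (len 13), cursors c1@5 c2@7 c3@10, authorship ....1.2..3...
After op 5 (move_right): buffer="wcnequqlfqqab" (len 13), cursors c1@6 c2@8 c3@11, authorship ....1.2..3...
After op 6 (delete): buffer="wcneqqfqab" (len 10), cursors c1@5 c2@6 c3@8, authorship ....12.3..

Answer: wcneqqfqab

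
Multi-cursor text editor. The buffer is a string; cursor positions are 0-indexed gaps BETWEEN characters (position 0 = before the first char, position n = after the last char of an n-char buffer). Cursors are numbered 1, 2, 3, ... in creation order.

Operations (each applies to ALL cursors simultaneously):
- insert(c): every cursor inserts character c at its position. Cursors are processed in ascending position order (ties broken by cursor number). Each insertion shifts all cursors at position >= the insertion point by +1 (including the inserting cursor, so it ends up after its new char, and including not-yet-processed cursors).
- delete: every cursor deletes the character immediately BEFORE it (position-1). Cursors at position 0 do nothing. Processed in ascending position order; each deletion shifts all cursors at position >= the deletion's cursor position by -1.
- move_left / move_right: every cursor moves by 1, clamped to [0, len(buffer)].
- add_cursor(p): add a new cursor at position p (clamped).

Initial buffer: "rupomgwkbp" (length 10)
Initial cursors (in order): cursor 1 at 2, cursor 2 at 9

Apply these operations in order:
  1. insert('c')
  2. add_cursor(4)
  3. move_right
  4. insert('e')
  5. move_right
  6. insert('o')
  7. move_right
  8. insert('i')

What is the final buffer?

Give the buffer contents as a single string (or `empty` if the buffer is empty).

Answer: rucpeooeimogiwkbcpeoi

Derivation:
After op 1 (insert('c')): buffer="rucpomgwkbcp" (len 12), cursors c1@3 c2@11, authorship ..1.......2.
After op 2 (add_cursor(4)): buffer="rucpomgwkbcp" (len 12), cursors c1@3 c3@4 c2@11, authorship ..1.......2.
After op 3 (move_right): buffer="rucpomgwkbcp" (len 12), cursors c1@4 c3@5 c2@12, authorship ..1.......2.
After op 4 (insert('e')): buffer="rucpeoemgwkbcpe" (len 15), cursors c1@5 c3@7 c2@15, authorship ..1.1.3.....2.2
After op 5 (move_right): buffer="rucpeoemgwkbcpe" (len 15), cursors c1@6 c3@8 c2@15, authorship ..1.1.3.....2.2
After op 6 (insert('o')): buffer="rucpeooemogwkbcpeo" (len 18), cursors c1@7 c3@10 c2@18, authorship ..1.1.13.3....2.22
After op 7 (move_right): buffer="rucpeooemogwkbcpeo" (len 18), cursors c1@8 c3@11 c2@18, authorship ..1.1.13.3....2.22
After op 8 (insert('i')): buffer="rucpeooeimogiwkbcpeoi" (len 21), cursors c1@9 c3@13 c2@21, authorship ..1.1.131.3.3...2.222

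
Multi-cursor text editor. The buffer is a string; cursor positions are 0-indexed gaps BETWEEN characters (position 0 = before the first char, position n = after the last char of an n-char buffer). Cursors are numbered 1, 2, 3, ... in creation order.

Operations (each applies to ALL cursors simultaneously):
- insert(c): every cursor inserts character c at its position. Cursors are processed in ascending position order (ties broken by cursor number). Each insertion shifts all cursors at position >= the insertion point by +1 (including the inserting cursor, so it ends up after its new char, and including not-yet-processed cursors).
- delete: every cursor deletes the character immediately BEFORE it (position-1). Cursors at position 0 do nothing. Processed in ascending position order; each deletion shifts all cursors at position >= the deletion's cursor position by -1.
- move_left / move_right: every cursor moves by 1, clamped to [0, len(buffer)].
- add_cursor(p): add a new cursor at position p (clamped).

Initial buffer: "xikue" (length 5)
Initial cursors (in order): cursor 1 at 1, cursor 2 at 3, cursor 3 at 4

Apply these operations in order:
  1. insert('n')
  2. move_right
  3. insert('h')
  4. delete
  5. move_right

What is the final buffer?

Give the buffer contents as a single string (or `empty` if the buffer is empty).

Answer: xniknune

Derivation:
After op 1 (insert('n')): buffer="xniknune" (len 8), cursors c1@2 c2@5 c3@7, authorship .1..2.3.
After op 2 (move_right): buffer="xniknune" (len 8), cursors c1@3 c2@6 c3@8, authorship .1..2.3.
After op 3 (insert('h')): buffer="xnihknuhneh" (len 11), cursors c1@4 c2@8 c3@11, authorship .1.1.2.23.3
After op 4 (delete): buffer="xniknune" (len 8), cursors c1@3 c2@6 c3@8, authorship .1..2.3.
After op 5 (move_right): buffer="xniknune" (len 8), cursors c1@4 c2@7 c3@8, authorship .1..2.3.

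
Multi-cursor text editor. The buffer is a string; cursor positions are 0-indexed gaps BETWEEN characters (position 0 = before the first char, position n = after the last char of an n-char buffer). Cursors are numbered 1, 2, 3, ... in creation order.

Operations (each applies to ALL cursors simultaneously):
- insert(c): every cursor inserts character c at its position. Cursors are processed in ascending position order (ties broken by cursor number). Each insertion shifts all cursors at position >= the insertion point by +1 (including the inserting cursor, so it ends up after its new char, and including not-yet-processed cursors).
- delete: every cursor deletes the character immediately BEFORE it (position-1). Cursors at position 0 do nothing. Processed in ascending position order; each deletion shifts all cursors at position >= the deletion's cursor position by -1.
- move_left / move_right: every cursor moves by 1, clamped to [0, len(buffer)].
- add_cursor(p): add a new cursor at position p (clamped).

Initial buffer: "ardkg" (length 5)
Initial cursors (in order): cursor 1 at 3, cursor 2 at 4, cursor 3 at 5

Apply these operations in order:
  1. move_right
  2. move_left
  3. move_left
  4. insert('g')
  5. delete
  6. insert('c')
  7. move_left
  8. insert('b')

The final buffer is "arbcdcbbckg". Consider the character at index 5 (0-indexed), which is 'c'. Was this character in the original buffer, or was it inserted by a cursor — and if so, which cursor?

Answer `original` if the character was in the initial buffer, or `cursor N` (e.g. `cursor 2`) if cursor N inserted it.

Answer: cursor 2

Derivation:
After op 1 (move_right): buffer="ardkg" (len 5), cursors c1@4 c2@5 c3@5, authorship .....
After op 2 (move_left): buffer="ardkg" (len 5), cursors c1@3 c2@4 c3@4, authorship .....
After op 3 (move_left): buffer="ardkg" (len 5), cursors c1@2 c2@3 c3@3, authorship .....
After op 4 (insert('g')): buffer="argdggkg" (len 8), cursors c1@3 c2@6 c3@6, authorship ..1.23..
After op 5 (delete): buffer="ardkg" (len 5), cursors c1@2 c2@3 c3@3, authorship .....
After op 6 (insert('c')): buffer="arcdcckg" (len 8), cursors c1@3 c2@6 c3@6, authorship ..1.23..
After op 7 (move_left): buffer="arcdcckg" (len 8), cursors c1@2 c2@5 c3@5, authorship ..1.23..
After op 8 (insert('b')): buffer="arbcdcbbckg" (len 11), cursors c1@3 c2@8 c3@8, authorship ..11.2233..
Authorship (.=original, N=cursor N): . . 1 1 . 2 2 3 3 . .
Index 5: author = 2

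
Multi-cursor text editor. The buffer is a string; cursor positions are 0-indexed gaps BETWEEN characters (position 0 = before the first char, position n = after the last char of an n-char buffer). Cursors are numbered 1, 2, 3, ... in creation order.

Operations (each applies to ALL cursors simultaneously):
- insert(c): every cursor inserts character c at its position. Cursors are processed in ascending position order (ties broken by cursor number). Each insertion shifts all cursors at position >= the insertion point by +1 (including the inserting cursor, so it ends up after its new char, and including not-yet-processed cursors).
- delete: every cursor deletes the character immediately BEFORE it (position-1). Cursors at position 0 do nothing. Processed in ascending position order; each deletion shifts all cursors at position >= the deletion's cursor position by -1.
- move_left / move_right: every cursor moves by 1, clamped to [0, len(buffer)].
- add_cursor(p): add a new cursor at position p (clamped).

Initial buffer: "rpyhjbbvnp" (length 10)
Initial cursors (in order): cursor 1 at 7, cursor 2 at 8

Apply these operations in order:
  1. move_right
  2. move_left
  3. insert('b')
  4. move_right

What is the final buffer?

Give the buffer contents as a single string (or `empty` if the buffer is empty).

After op 1 (move_right): buffer="rpyhjbbvnp" (len 10), cursors c1@8 c2@9, authorship ..........
After op 2 (move_left): buffer="rpyhjbbvnp" (len 10), cursors c1@7 c2@8, authorship ..........
After op 3 (insert('b')): buffer="rpyhjbbbvbnp" (len 12), cursors c1@8 c2@10, authorship .......1.2..
After op 4 (move_right): buffer="rpyhjbbbvbnp" (len 12), cursors c1@9 c2@11, authorship .......1.2..

Answer: rpyhjbbbvbnp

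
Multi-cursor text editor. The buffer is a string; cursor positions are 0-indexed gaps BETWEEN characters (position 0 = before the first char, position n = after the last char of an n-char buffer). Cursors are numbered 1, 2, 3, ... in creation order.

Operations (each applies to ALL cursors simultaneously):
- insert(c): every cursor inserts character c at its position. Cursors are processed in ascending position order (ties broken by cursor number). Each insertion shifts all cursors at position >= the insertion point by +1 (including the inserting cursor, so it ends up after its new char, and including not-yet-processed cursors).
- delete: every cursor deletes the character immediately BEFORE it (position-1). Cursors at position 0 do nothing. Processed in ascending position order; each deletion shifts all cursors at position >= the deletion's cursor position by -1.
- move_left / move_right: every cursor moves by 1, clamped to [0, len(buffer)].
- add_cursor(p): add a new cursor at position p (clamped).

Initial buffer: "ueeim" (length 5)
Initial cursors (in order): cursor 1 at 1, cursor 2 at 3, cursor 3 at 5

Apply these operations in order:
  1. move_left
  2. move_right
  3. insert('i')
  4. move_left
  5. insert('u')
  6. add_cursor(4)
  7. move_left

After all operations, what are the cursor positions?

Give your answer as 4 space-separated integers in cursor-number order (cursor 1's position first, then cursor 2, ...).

Answer: 1 5 9 3

Derivation:
After op 1 (move_left): buffer="ueeim" (len 5), cursors c1@0 c2@2 c3@4, authorship .....
After op 2 (move_right): buffer="ueeim" (len 5), cursors c1@1 c2@3 c3@5, authorship .....
After op 3 (insert('i')): buffer="uieeiimi" (len 8), cursors c1@2 c2@5 c3@8, authorship .1..2..3
After op 4 (move_left): buffer="uieeiimi" (len 8), cursors c1@1 c2@4 c3@7, authorship .1..2..3
After op 5 (insert('u')): buffer="uuieeuiimui" (len 11), cursors c1@2 c2@6 c3@10, authorship .11..22..33
After op 6 (add_cursor(4)): buffer="uuieeuiimui" (len 11), cursors c1@2 c4@4 c2@6 c3@10, authorship .11..22..33
After op 7 (move_left): buffer="uuieeuiimui" (len 11), cursors c1@1 c4@3 c2@5 c3@9, authorship .11..22..33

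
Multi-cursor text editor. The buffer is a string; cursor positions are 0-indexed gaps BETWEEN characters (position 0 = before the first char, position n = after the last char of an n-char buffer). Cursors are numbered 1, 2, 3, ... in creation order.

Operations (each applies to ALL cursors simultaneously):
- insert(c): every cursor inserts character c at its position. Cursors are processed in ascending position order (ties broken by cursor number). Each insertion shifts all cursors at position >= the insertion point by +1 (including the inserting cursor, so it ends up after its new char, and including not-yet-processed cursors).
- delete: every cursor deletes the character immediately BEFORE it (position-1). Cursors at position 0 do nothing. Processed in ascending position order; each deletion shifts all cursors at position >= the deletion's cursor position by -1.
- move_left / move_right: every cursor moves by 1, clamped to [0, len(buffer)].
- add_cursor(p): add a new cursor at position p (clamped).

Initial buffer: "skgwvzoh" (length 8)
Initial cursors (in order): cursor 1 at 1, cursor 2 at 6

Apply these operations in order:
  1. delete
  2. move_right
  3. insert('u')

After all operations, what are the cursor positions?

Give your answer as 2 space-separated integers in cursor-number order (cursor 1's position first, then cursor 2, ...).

Answer: 2 7

Derivation:
After op 1 (delete): buffer="kgwvoh" (len 6), cursors c1@0 c2@4, authorship ......
After op 2 (move_right): buffer="kgwvoh" (len 6), cursors c1@1 c2@5, authorship ......
After op 3 (insert('u')): buffer="kugwvouh" (len 8), cursors c1@2 c2@7, authorship .1....2.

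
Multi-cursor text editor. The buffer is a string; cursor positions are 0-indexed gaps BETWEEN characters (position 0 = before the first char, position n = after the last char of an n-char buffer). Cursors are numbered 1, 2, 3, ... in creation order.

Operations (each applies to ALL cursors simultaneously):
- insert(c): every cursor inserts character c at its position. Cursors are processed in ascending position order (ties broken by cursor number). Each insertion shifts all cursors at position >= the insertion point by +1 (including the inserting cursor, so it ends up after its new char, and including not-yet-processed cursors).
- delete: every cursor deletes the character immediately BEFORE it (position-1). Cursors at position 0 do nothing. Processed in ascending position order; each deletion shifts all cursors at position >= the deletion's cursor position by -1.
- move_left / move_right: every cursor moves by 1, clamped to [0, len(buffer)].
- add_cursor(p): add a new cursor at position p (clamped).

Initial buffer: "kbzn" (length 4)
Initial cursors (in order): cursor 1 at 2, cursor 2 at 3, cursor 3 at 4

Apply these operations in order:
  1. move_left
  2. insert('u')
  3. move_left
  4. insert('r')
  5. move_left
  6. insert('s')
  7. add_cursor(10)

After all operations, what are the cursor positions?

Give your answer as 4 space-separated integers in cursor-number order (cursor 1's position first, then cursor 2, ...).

After op 1 (move_left): buffer="kbzn" (len 4), cursors c1@1 c2@2 c3@3, authorship ....
After op 2 (insert('u')): buffer="kubuzun" (len 7), cursors c1@2 c2@4 c3@6, authorship .1.2.3.
After op 3 (move_left): buffer="kubuzun" (len 7), cursors c1@1 c2@3 c3@5, authorship .1.2.3.
After op 4 (insert('r')): buffer="krubruzrun" (len 10), cursors c1@2 c2@5 c3@8, authorship .11.22.33.
After op 5 (move_left): buffer="krubruzrun" (len 10), cursors c1@1 c2@4 c3@7, authorship .11.22.33.
After op 6 (insert('s')): buffer="ksrubsruzsrun" (len 13), cursors c1@2 c2@6 c3@10, authorship .111.222.333.
After op 7 (add_cursor(10)): buffer="ksrubsruzsrun" (len 13), cursors c1@2 c2@6 c3@10 c4@10, authorship .111.222.333.

Answer: 2 6 10 10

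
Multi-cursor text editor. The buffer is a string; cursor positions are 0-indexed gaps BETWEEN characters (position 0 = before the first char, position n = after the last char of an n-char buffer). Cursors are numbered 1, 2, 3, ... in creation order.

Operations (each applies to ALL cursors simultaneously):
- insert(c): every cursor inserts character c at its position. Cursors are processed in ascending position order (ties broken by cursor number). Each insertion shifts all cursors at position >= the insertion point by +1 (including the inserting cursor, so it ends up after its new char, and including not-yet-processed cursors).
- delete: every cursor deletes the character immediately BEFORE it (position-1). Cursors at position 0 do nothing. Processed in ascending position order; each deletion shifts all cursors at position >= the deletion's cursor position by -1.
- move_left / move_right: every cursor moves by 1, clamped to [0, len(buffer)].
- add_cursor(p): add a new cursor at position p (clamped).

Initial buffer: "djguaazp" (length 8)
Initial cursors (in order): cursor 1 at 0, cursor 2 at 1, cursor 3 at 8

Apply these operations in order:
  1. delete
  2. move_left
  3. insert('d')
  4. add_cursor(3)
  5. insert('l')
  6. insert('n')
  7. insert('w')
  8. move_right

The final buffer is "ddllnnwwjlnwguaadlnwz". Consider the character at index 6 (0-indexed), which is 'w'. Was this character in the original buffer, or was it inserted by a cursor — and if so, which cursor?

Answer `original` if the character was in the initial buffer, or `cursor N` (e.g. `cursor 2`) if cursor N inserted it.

Answer: cursor 1

Derivation:
After op 1 (delete): buffer="jguaaz" (len 6), cursors c1@0 c2@0 c3@6, authorship ......
After op 2 (move_left): buffer="jguaaz" (len 6), cursors c1@0 c2@0 c3@5, authorship ......
After op 3 (insert('d')): buffer="ddjguaadz" (len 9), cursors c1@2 c2@2 c3@8, authorship 12.....3.
After op 4 (add_cursor(3)): buffer="ddjguaadz" (len 9), cursors c1@2 c2@2 c4@3 c3@8, authorship 12.....3.
After op 5 (insert('l')): buffer="ddlljlguaadlz" (len 13), cursors c1@4 c2@4 c4@6 c3@12, authorship 1212.4....33.
After op 6 (insert('n')): buffer="ddllnnjlnguaadlnz" (len 17), cursors c1@6 c2@6 c4@9 c3@16, authorship 121212.44....333.
After op 7 (insert('w')): buffer="ddllnnwwjlnwguaadlnwz" (len 21), cursors c1@8 c2@8 c4@12 c3@20, authorship 12121212.444....3333.
After op 8 (move_right): buffer="ddllnnwwjlnwguaadlnwz" (len 21), cursors c1@9 c2@9 c4@13 c3@21, authorship 12121212.444....3333.
Authorship (.=original, N=cursor N): 1 2 1 2 1 2 1 2 . 4 4 4 . . . . 3 3 3 3 .
Index 6: author = 1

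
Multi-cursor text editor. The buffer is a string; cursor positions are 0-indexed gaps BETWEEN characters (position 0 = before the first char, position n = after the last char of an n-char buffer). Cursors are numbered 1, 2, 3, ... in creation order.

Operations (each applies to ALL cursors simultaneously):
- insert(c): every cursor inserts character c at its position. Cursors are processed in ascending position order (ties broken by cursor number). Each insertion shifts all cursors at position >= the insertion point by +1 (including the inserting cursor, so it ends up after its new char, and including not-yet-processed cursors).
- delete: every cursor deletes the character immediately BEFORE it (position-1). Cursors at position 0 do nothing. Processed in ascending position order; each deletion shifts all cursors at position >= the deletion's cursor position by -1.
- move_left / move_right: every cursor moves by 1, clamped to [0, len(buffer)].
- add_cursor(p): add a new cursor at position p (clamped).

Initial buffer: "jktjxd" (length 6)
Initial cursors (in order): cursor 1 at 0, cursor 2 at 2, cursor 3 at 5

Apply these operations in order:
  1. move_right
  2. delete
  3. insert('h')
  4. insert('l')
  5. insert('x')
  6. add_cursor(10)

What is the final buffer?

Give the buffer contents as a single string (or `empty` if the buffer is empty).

Answer: hlxkhlxjxhlx

Derivation:
After op 1 (move_right): buffer="jktjxd" (len 6), cursors c1@1 c2@3 c3@6, authorship ......
After op 2 (delete): buffer="kjx" (len 3), cursors c1@0 c2@1 c3@3, authorship ...
After op 3 (insert('h')): buffer="hkhjxh" (len 6), cursors c1@1 c2@3 c3@6, authorship 1.2..3
After op 4 (insert('l')): buffer="hlkhljxhl" (len 9), cursors c1@2 c2@5 c3@9, authorship 11.22..33
After op 5 (insert('x')): buffer="hlxkhlxjxhlx" (len 12), cursors c1@3 c2@7 c3@12, authorship 111.222..333
After op 6 (add_cursor(10)): buffer="hlxkhlxjxhlx" (len 12), cursors c1@3 c2@7 c4@10 c3@12, authorship 111.222..333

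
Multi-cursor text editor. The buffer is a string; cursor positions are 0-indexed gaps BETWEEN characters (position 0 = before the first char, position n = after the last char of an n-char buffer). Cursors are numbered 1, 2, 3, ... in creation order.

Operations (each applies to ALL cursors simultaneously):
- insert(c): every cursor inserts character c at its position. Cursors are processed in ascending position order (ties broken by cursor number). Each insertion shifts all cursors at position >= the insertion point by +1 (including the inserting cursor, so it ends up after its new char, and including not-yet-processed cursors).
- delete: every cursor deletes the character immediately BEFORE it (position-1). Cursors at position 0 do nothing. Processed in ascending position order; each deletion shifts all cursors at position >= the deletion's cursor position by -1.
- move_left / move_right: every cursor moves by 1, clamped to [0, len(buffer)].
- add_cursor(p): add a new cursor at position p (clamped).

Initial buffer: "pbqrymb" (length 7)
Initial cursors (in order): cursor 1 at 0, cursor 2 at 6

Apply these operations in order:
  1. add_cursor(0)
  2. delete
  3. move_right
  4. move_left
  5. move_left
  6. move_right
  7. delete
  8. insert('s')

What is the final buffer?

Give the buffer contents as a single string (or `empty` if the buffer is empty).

Answer: ssbqrsb

Derivation:
After op 1 (add_cursor(0)): buffer="pbqrymb" (len 7), cursors c1@0 c3@0 c2@6, authorship .......
After op 2 (delete): buffer="pbqryb" (len 6), cursors c1@0 c3@0 c2@5, authorship ......
After op 3 (move_right): buffer="pbqryb" (len 6), cursors c1@1 c3@1 c2@6, authorship ......
After op 4 (move_left): buffer="pbqryb" (len 6), cursors c1@0 c3@0 c2@5, authorship ......
After op 5 (move_left): buffer="pbqryb" (len 6), cursors c1@0 c3@0 c2@4, authorship ......
After op 6 (move_right): buffer="pbqryb" (len 6), cursors c1@1 c3@1 c2@5, authorship ......
After op 7 (delete): buffer="bqrb" (len 4), cursors c1@0 c3@0 c2@3, authorship ....
After op 8 (insert('s')): buffer="ssbqrsb" (len 7), cursors c1@2 c3@2 c2@6, authorship 13...2.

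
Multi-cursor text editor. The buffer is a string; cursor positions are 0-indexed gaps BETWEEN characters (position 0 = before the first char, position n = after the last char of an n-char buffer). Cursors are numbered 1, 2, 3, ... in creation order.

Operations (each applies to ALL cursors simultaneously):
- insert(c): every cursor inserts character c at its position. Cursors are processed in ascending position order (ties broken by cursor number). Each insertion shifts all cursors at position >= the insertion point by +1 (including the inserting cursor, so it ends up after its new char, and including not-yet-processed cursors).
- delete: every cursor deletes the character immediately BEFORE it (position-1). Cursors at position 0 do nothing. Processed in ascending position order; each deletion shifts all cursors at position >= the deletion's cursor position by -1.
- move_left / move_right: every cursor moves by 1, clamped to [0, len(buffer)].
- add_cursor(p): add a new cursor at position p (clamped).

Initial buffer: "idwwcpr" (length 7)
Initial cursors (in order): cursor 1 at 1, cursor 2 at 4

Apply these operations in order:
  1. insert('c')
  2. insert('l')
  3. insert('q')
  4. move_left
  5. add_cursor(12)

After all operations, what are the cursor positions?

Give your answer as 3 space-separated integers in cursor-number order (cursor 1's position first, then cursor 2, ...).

After op 1 (insert('c')): buffer="icdwwccpr" (len 9), cursors c1@2 c2@6, authorship .1...2...
After op 2 (insert('l')): buffer="icldwwclcpr" (len 11), cursors c1@3 c2@8, authorship .11...22...
After op 3 (insert('q')): buffer="iclqdwwclqcpr" (len 13), cursors c1@4 c2@10, authorship .111...222...
After op 4 (move_left): buffer="iclqdwwclqcpr" (len 13), cursors c1@3 c2@9, authorship .111...222...
After op 5 (add_cursor(12)): buffer="iclqdwwclqcpr" (len 13), cursors c1@3 c2@9 c3@12, authorship .111...222...

Answer: 3 9 12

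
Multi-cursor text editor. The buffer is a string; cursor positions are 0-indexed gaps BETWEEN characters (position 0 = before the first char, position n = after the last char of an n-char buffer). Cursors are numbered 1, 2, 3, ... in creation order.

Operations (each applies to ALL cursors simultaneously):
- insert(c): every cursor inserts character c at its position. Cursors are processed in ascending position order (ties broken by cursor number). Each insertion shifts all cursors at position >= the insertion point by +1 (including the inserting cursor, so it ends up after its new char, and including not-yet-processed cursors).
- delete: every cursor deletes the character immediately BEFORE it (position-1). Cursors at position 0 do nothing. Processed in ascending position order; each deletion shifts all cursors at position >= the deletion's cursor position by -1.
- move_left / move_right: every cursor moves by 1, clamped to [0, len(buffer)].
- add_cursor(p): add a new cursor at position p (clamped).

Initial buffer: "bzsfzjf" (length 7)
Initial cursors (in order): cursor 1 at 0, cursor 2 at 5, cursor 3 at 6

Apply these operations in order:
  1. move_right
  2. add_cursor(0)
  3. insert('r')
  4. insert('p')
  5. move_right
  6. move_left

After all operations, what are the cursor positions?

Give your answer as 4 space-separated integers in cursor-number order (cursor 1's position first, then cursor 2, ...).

Answer: 5 12 14 2

Derivation:
After op 1 (move_right): buffer="bzsfzjf" (len 7), cursors c1@1 c2@6 c3@7, authorship .......
After op 2 (add_cursor(0)): buffer="bzsfzjf" (len 7), cursors c4@0 c1@1 c2@6 c3@7, authorship .......
After op 3 (insert('r')): buffer="rbrzsfzjrfr" (len 11), cursors c4@1 c1@3 c2@9 c3@11, authorship 4.1.....2.3
After op 4 (insert('p')): buffer="rpbrpzsfzjrpfrp" (len 15), cursors c4@2 c1@5 c2@12 c3@15, authorship 44.11.....22.33
After op 5 (move_right): buffer="rpbrpzsfzjrpfrp" (len 15), cursors c4@3 c1@6 c2@13 c3@15, authorship 44.11.....22.33
After op 6 (move_left): buffer="rpbrpzsfzjrpfrp" (len 15), cursors c4@2 c1@5 c2@12 c3@14, authorship 44.11.....22.33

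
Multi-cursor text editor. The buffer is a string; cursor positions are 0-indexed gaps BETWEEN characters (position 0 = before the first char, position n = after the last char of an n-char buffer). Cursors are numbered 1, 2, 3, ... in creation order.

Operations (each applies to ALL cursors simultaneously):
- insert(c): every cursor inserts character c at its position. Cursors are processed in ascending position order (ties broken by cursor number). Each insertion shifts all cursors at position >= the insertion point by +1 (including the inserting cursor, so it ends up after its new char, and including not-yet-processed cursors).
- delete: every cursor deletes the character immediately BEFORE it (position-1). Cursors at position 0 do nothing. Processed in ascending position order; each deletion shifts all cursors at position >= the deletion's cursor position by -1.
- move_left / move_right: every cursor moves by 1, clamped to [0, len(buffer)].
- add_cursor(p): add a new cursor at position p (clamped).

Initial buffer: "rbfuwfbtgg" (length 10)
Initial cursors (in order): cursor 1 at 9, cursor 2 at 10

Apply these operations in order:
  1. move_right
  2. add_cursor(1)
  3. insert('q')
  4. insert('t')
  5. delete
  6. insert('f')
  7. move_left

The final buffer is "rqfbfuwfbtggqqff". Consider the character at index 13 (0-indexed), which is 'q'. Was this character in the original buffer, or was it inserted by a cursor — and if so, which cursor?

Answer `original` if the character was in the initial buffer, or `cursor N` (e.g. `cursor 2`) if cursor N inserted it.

Answer: cursor 2

Derivation:
After op 1 (move_right): buffer="rbfuwfbtgg" (len 10), cursors c1@10 c2@10, authorship ..........
After op 2 (add_cursor(1)): buffer="rbfuwfbtgg" (len 10), cursors c3@1 c1@10 c2@10, authorship ..........
After op 3 (insert('q')): buffer="rqbfuwfbtggqq" (len 13), cursors c3@2 c1@13 c2@13, authorship .3.........12
After op 4 (insert('t')): buffer="rqtbfuwfbtggqqtt" (len 16), cursors c3@3 c1@16 c2@16, authorship .33.........1212
After op 5 (delete): buffer="rqbfuwfbtggqq" (len 13), cursors c3@2 c1@13 c2@13, authorship .3.........12
After op 6 (insert('f')): buffer="rqfbfuwfbtggqqff" (len 16), cursors c3@3 c1@16 c2@16, authorship .33.........1212
After op 7 (move_left): buffer="rqfbfuwfbtggqqff" (len 16), cursors c3@2 c1@15 c2@15, authorship .33.........1212
Authorship (.=original, N=cursor N): . 3 3 . . . . . . . . . 1 2 1 2
Index 13: author = 2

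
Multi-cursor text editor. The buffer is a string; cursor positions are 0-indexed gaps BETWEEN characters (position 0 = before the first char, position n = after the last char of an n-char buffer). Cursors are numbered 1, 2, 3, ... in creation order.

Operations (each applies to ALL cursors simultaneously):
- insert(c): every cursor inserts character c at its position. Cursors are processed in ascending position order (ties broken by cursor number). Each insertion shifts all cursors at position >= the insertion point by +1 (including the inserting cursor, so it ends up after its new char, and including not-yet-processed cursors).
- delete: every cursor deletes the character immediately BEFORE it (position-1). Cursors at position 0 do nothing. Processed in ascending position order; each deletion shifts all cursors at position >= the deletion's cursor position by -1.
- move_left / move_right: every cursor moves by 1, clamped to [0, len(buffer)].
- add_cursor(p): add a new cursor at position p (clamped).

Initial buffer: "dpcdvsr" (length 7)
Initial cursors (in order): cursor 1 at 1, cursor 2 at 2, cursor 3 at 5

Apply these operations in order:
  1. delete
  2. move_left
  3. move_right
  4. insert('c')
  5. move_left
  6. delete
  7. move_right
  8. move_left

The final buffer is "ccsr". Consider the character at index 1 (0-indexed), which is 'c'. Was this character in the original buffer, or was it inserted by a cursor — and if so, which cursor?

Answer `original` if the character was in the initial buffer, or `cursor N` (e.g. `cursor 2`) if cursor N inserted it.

After op 1 (delete): buffer="cdsr" (len 4), cursors c1@0 c2@0 c3@2, authorship ....
After op 2 (move_left): buffer="cdsr" (len 4), cursors c1@0 c2@0 c3@1, authorship ....
After op 3 (move_right): buffer="cdsr" (len 4), cursors c1@1 c2@1 c3@2, authorship ....
After op 4 (insert('c')): buffer="cccdcsr" (len 7), cursors c1@3 c2@3 c3@5, authorship .12.3..
After op 5 (move_left): buffer="cccdcsr" (len 7), cursors c1@2 c2@2 c3@4, authorship .12.3..
After op 6 (delete): buffer="ccsr" (len 4), cursors c1@0 c2@0 c3@1, authorship 23..
After op 7 (move_right): buffer="ccsr" (len 4), cursors c1@1 c2@1 c3@2, authorship 23..
After op 8 (move_left): buffer="ccsr" (len 4), cursors c1@0 c2@0 c3@1, authorship 23..
Authorship (.=original, N=cursor N): 2 3 . .
Index 1: author = 3

Answer: cursor 3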